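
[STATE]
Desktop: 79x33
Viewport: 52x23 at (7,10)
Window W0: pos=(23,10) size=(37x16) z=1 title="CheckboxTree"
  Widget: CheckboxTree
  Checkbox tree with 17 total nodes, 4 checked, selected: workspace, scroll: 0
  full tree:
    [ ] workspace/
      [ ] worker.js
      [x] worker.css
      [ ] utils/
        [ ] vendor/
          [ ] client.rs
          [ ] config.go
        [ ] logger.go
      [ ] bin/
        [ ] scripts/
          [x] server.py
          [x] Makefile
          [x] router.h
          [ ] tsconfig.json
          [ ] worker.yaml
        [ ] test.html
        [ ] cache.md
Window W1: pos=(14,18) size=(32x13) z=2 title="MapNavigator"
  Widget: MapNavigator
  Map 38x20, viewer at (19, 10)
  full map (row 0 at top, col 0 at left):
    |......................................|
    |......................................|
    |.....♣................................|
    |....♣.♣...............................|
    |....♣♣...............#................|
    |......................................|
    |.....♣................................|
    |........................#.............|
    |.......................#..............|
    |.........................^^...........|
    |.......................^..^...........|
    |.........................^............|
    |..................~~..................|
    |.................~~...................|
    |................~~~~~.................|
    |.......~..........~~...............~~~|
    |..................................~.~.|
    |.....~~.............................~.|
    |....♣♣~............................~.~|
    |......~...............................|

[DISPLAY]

                ┏━━━━━━━━━━━━━━━━━━━━━━━━━━━━━━━━━━━
                ┃ CheckboxTree                      
                ┠───────────────────────────────────
                ┃>[-] workspace/                    
                ┃   [ ] worker.js                   
                ┃   [x] worker.css                  
                ┃   [ ] utils/                      
                ┃     [ ] vendor/                   
       ┏━━━━━━━━━━━━━━━━━━━━━━━━━━━━━━┓             
       ┃ MapNavigator                 ┃             
       ┠──────────────────────────────┨             
       ┃.♣............................┃             
       ┃....................#.........┃             
       ┃...................#..........┃             
       ┃.....................^^.......┃             
       ┃...............@...^..^.......┃━━━━━━━━━━━━━
       ┃.....................^........┃             
       ┃..............~~..............┃             
       ┃.............~~...............┃             
       ┃............~~~~~.............┃             
       ┗━━━━━━━━━━━━━━━━━━━━━━━━━━━━━━┛             
                                                    
                                                    


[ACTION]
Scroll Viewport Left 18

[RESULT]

                       ┏━━━━━━━━━━━━━━━━━━━━━━━━━━━━
                       ┃ CheckboxTree               
                       ┠────────────────────────────
                       ┃>[-] workspace/             
                       ┃   [ ] worker.js            
                       ┃   [x] worker.css           
                       ┃   [ ] utils/               
                       ┃     [ ] vendor/            
              ┏━━━━━━━━━━━━━━━━━━━━━━━━━━━━━━┓      
              ┃ MapNavigator                 ┃      
              ┠──────────────────────────────┨      
              ┃.♣............................┃      
              ┃....................#.........┃      
              ┃...................#..........┃      
              ┃.....................^^.......┃      
              ┃...............@...^..^.......┃━━━━━━
              ┃.....................^........┃      
              ┃..............~~..............┃      
              ┃.............~~...............┃      
              ┃............~~~~~.............┃      
              ┗━━━━━━━━━━━━━━━━━━━━━━━━━━━━━━┛      
                                                    
                                                    


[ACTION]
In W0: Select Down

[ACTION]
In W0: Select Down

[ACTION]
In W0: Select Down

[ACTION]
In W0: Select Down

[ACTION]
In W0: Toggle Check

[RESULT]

                       ┏━━━━━━━━━━━━━━━━━━━━━━━━━━━━
                       ┃ CheckboxTree               
                       ┠────────────────────────────
                       ┃ [-] workspace/             
                       ┃   [ ] worker.js            
                       ┃   [x] worker.css           
                       ┃   [-] utils/               
                       ┃>    [x] vendor/            
              ┏━━━━━━━━━━━━━━━━━━━━━━━━━━━━━━┓      
              ┃ MapNavigator                 ┃      
              ┠──────────────────────────────┨      
              ┃.♣............................┃      
              ┃....................#.........┃      
              ┃...................#..........┃      
              ┃.....................^^.......┃      
              ┃...............@...^..^.......┃━━━━━━
              ┃.....................^........┃      
              ┃..............~~..............┃      
              ┃.............~~...............┃      
              ┃............~~~~~.............┃      
              ┗━━━━━━━━━━━━━━━━━━━━━━━━━━━━━━┛      
                                                    
                                                    


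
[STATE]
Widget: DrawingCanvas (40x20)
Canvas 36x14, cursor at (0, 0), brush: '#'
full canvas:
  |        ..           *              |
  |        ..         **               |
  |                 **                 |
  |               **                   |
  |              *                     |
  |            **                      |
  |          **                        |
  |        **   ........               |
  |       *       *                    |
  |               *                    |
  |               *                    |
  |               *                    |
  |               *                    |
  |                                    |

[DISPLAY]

+       ..           *                  
        ..         **                   
                 **                     
               **                       
              *                         
            **                          
          **                            
        **   ........                   
       *       *                        
               *                        
               *                        
               *                        
               *                        
                                        
                                        
                                        
                                        
                                        
                                        
                                        


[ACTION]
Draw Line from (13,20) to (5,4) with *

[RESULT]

+       ..           *                  
        ..         **                   
                 **                     
               **                       
              *                         
    *       **                          
     **   **                            
       ***   ........                   
       * **    *                        
           **  *                        
             ***                        
               **                       
               * **                     
                   **                   
                                        
                                        
                                        
                                        
                                        
                                        


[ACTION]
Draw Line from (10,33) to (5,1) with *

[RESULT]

+       ..           *                  
        ..         **                   
                 **                     
               **                       
              *                         
 ****       **                          
     *******                            
       *** ******....                   
       * **    * *******                
           **  *        ******          
             ***              ****      
               **                       
               * **                     
                   **                   
                                        
                                        
                                        
                                        
                                        
                                        


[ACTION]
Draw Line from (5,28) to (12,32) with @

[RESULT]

+       ..           *                  
        ..         **                   
                 **                     
               **                       
              *                         
 ****       **              @           
     *******                 @          
       *** ******....        @          
       * **    * *******      @         
           **  *        ******@         
             ***              *@**      
               **              @        
               * **             @       
                   **                   
                                        
                                        
                                        
                                        
                                        
                                        


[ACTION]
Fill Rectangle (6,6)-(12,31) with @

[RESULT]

+       ..           *                  
        ..         **                   
                 **                     
               **                       
              *                         
 ****       **              @           
     *@@@@@@@@@@@@@@@@@@@@@@@@@@        
      @@@@@@@@@@@@@@@@@@@@@@@@@@        
      @@@@@@@@@@@@@@@@@@@@@@@@@@        
      @@@@@@@@@@@@@@@@@@@@@@@@@@        
      @@@@@@@@@@@@@@@@@@@@@@@@@@**      
      @@@@@@@@@@@@@@@@@@@@@@@@@@        
      @@@@@@@@@@@@@@@@@@@@@@@@@@@       
                   **                   
                                        
                                        
                                        
                                        
                                        
                                        


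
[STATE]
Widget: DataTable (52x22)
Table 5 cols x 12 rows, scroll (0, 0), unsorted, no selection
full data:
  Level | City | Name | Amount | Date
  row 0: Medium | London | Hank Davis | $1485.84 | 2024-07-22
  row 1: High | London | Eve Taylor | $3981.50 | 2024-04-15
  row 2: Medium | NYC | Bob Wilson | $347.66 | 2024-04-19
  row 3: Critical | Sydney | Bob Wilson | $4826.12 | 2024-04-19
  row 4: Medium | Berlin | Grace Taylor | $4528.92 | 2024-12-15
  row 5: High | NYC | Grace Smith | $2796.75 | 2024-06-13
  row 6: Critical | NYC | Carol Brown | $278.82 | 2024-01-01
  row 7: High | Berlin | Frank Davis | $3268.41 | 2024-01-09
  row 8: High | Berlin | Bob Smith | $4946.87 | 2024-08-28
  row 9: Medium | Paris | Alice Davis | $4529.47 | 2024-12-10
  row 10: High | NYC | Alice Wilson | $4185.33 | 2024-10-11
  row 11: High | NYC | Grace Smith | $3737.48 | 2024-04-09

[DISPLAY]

Level   │City  │Name        │Amount  │Date          
────────┼──────┼────────────┼────────┼──────────    
Medium  │London│Hank Davis  │$1485.84│2024-07-22    
High    │London│Eve Taylor  │$3981.50│2024-04-15    
Medium  │NYC   │Bob Wilson  │$347.66 │2024-04-19    
Critical│Sydney│Bob Wilson  │$4826.12│2024-04-19    
Medium  │Berlin│Grace Taylor│$4528.92│2024-12-15    
High    │NYC   │Grace Smith │$2796.75│2024-06-13    
Critical│NYC   │Carol Brown │$278.82 │2024-01-01    
High    │Berlin│Frank Davis │$3268.41│2024-01-09    
High    │Berlin│Bob Smith   │$4946.87│2024-08-28    
Medium  │Paris │Alice Davis │$4529.47│2024-12-10    
High    │NYC   │Alice Wilson│$4185.33│2024-10-11    
High    │NYC   │Grace Smith │$3737.48│2024-04-09    
                                                    
                                                    
                                                    
                                                    
                                                    
                                                    
                                                    
                                                    


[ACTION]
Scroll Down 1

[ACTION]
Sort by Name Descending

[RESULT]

Level   │City  │Name       ▼│Amount  │Date          
────────┼──────┼────────────┼────────┼──────────    
Medium  │London│Hank Davis  │$1485.84│2024-07-22    
Medium  │Berlin│Grace Taylor│$4528.92│2024-12-15    
High    │NYC   │Grace Smith │$2796.75│2024-06-13    
High    │NYC   │Grace Smith │$3737.48│2024-04-09    
High    │Berlin│Frank Davis │$3268.41│2024-01-09    
High    │London│Eve Taylor  │$3981.50│2024-04-15    
Critical│NYC   │Carol Brown │$278.82 │2024-01-01    
Medium  │NYC   │Bob Wilson  │$347.66 │2024-04-19    
Critical│Sydney│Bob Wilson  │$4826.12│2024-04-19    
High    │Berlin│Bob Smith   │$4946.87│2024-08-28    
High    │NYC   │Alice Wilson│$4185.33│2024-10-11    
Medium  │Paris │Alice Davis │$4529.47│2024-12-10    
                                                    
                                                    
                                                    
                                                    
                                                    
                                                    
                                                    
                                                    


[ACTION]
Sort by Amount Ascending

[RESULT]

Level   │City  │Name        │Amount ▲│Date          
────────┼──────┼────────────┼────────┼──────────    
Critical│NYC   │Carol Brown │$278.82 │2024-01-01    
Medium  │NYC   │Bob Wilson  │$347.66 │2024-04-19    
Medium  │London│Hank Davis  │$1485.84│2024-07-22    
High    │NYC   │Grace Smith │$2796.75│2024-06-13    
High    │Berlin│Frank Davis │$3268.41│2024-01-09    
High    │NYC   │Grace Smith │$3737.48│2024-04-09    
High    │London│Eve Taylor  │$3981.50│2024-04-15    
High    │NYC   │Alice Wilson│$4185.33│2024-10-11    
Medium  │Berlin│Grace Taylor│$4528.92│2024-12-15    
Medium  │Paris │Alice Davis │$4529.47│2024-12-10    
Critical│Sydney│Bob Wilson  │$4826.12│2024-04-19    
High    │Berlin│Bob Smith   │$4946.87│2024-08-28    
                                                    
                                                    
                                                    
                                                    
                                                    
                                                    
                                                    
                                                    


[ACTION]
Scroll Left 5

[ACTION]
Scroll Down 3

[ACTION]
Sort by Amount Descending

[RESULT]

Level   │City  │Name        │Amount ▼│Date          
────────┼──────┼────────────┼────────┼──────────    
High    │Berlin│Bob Smith   │$4946.87│2024-08-28    
Critical│Sydney│Bob Wilson  │$4826.12│2024-04-19    
Medium  │Paris │Alice Davis │$4529.47│2024-12-10    
Medium  │Berlin│Grace Taylor│$4528.92│2024-12-15    
High    │NYC   │Alice Wilson│$4185.33│2024-10-11    
High    │London│Eve Taylor  │$3981.50│2024-04-15    
High    │NYC   │Grace Smith │$3737.48│2024-04-09    
High    │Berlin│Frank Davis │$3268.41│2024-01-09    
High    │NYC   │Grace Smith │$2796.75│2024-06-13    
Medium  │London│Hank Davis  │$1485.84│2024-07-22    
Medium  │NYC   │Bob Wilson  │$347.66 │2024-04-19    
Critical│NYC   │Carol Brown │$278.82 │2024-01-01    
                                                    
                                                    
                                                    
                                                    
                                                    
                                                    
                                                    
                                                    


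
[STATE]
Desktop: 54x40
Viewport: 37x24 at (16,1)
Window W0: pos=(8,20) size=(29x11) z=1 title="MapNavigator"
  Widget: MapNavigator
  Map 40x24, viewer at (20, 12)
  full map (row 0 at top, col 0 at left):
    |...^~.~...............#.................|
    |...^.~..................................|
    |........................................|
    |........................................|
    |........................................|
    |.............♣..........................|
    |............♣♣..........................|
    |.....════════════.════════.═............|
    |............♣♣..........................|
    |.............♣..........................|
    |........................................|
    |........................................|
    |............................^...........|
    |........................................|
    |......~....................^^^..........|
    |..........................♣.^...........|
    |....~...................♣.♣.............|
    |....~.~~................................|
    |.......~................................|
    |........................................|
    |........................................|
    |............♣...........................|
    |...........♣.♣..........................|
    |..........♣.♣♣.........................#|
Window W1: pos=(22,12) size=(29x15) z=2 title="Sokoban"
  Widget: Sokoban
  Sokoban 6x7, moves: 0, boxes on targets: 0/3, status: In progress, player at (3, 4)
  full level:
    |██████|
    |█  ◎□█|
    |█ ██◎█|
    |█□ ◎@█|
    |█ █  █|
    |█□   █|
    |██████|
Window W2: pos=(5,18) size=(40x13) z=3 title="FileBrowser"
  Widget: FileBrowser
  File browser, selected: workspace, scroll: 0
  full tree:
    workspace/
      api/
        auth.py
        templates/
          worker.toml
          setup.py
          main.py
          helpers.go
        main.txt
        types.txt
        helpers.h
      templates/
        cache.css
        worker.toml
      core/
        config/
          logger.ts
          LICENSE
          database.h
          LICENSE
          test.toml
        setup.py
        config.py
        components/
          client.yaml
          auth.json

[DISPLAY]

                                     
                                     
                                     
                                     
                                     
                                     
                                     
                                     
                                     
                                     
                                     
      ┏━━━━━━━━━━━━━━━━━━━━━━━━━━━┓  
      ┃ Sokoban                   ┃  
      ┠───────────────────────────┨  
      ┃██████                     ┃  
      ┃█  ◎□█                     ┃  
      ┃█ ██◎█                     ┃  
━━━━━━━━━━━━━━━━━━━━━━━━━━━━┓     ┃  
er                          ┃     ┃  
────────────────────────────┨     ┃  
space/                      ┃     ┃  
i/                          ┃     ┃  
mplates/                    ┃     ┃  
re/                         ┃     ┃  


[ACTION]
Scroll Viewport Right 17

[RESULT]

                                     
                                     
                                     
                                     
                                     
                                     
                                     
                                     
                                     
                                     
                                     
     ┏━━━━━━━━━━━━━━━━━━━━━━━━━━━┓   
     ┃ Sokoban                   ┃   
     ┠───────────────────────────┨   
     ┃██████                     ┃   
     ┃█  ◎□█                     ┃   
     ┃█ ██◎█                     ┃   
━━━━━━━━━━━━━━━━━━━━━━━━━━━┓     ┃   
r                          ┃     ┃   
───────────────────────────┨     ┃   
pace/                      ┃     ┃   
/                          ┃     ┃   
plates/                    ┃     ┃   
e/                         ┃     ┃   


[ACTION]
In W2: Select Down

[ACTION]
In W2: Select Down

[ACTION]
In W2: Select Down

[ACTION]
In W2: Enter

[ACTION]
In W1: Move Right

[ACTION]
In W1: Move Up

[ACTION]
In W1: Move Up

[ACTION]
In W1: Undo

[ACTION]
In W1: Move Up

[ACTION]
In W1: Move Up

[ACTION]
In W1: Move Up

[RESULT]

                                     
                                     
                                     
                                     
                                     
                                     
                                     
                                     
                                     
                                     
                                     
     ┏━━━━━━━━━━━━━━━━━━━━━━━━━━━┓   
     ┃ Sokoban                   ┃   
     ┠───────────────────────────┨   
     ┃██████                     ┃   
     ┃█  ◎□█                     ┃   
     ┃█ ██+█                     ┃   
━━━━━━━━━━━━━━━━━━━━━━━━━━━┓     ┃   
r                          ┃     ┃   
───────────────────────────┨     ┃   
pace/                      ┃     ┃   
/                          ┃     ┃   
plates/                    ┃     ┃   
e/                         ┃     ┃   


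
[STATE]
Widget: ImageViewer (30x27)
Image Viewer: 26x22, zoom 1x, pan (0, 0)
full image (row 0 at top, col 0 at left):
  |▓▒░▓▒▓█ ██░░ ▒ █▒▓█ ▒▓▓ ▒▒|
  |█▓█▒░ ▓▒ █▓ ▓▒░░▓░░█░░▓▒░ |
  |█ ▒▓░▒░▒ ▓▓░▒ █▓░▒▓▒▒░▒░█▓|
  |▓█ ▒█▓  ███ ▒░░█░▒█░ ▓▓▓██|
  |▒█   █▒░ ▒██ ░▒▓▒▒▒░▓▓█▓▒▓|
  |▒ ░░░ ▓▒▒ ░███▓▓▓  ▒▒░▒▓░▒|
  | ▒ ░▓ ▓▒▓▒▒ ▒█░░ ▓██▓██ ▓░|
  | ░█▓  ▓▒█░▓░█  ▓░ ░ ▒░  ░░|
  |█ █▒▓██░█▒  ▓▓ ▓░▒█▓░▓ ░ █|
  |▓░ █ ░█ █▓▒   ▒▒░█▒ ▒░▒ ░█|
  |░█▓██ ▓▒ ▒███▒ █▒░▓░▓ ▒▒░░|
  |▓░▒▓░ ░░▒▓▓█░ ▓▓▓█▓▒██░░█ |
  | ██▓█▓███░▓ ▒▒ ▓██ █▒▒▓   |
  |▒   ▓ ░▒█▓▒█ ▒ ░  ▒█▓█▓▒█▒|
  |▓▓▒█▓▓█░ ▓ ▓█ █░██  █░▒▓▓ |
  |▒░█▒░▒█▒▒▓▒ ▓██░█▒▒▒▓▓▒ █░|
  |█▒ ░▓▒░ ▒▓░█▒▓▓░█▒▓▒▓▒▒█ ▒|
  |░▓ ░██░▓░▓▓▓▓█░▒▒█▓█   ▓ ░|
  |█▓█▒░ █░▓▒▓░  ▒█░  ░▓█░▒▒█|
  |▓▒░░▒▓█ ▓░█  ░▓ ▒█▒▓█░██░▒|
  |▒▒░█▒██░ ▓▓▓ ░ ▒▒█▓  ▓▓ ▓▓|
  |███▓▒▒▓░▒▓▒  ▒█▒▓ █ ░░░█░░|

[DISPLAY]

▓▒░▓▒▓█ ██░░ ▒ █▒▓█ ▒▓▓ ▒▒    
█▓█▒░ ▓▒ █▓ ▓▒░░▓░░█░░▓▒░     
█ ▒▓░▒░▒ ▓▓░▒ █▓░▒▓▒▒░▒░█▓    
▓█ ▒█▓  ███ ▒░░█░▒█░ ▓▓▓██    
▒█   █▒░ ▒██ ░▒▓▒▒▒░▓▓█▓▒▓    
▒ ░░░ ▓▒▒ ░███▓▓▓  ▒▒░▒▓░▒    
 ▒ ░▓ ▓▒▓▒▒ ▒█░░ ▓██▓██ ▓░    
 ░█▓  ▓▒█░▓░█  ▓░ ░ ▒░  ░░    
█ █▒▓██░█▒  ▓▓ ▓░▒█▓░▓ ░ █    
▓░ █ ░█ █▓▒   ▒▒░█▒ ▒░▒ ░█    
░█▓██ ▓▒ ▒███▒ █▒░▓░▓ ▒▒░░    
▓░▒▓░ ░░▒▓▓█░ ▓▓▓█▓▒██░░█     
 ██▓█▓███░▓ ▒▒ ▓██ █▒▒▓       
▒   ▓ ░▒█▓▒█ ▒ ░  ▒█▓█▓▒█▒    
▓▓▒█▓▓█░ ▓ ▓█ █░██  █░▒▓▓     
▒░█▒░▒█▒▒▓▒ ▓██░█▒▒▒▓▓▒ █░    
█▒ ░▓▒░ ▒▓░█▒▓▓░█▒▓▒▓▒▒█ ▒    
░▓ ░██░▓░▓▓▓▓█░▒▒█▓█   ▓ ░    
█▓█▒░ █░▓▒▓░  ▒█░  ░▓█░▒▒█    
▓▒░░▒▓█ ▓░█  ░▓ ▒█▒▓█░██░▒    
▒▒░█▒██░ ▓▓▓ ░ ▒▒█▓  ▓▓ ▓▓    
███▓▒▒▓░▒▓▒  ▒█▒▓ █ ░░░█░░    
                              
                              
                              
                              
                              


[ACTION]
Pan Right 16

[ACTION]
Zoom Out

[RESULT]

▒▓█ ▒▓▓ ▒▒                    
▓░░█░░▓▒░                     
░▒▓▒▒░▒░█▓                    
░▒█░ ▓▓▓██                    
▒▒▒░▓▓█▓▒▓                    
▓  ▒▒░▒▓░▒                    
 ▓██▓██ ▓░                    
░ ░ ▒░  ░░                    
░▒█▓░▓ ░ █                    
░█▒ ▒░▒ ░█                    
▒░▓░▓ ▒▒░░                    
▓█▓▒██░░█                     
██ █▒▒▓                       
  ▒█▓█▓▒█▒                    
██  █░▒▓▓                     
█▒▒▒▓▓▒ █░                    
█▒▓▒▓▒▒█ ▒                    
▒█▓█   ▓ ░                    
░  ░▓█░▒▒█                    
▒█▒▓█░██░▒                    
▒█▓  ▓▓ ▓▓                    
▓ █ ░░░█░░                    
                              
                              
                              
                              
                              


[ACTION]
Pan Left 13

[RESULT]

▓▒▓█ ██░░ ▒ █▒▓█ ▒▓▓ ▒▒       
▒░ ▓▒ █▓ ▓▒░░▓░░█░░▓▒░        
▓░▒░▒ ▓▓░▒ █▓░▒▓▒▒░▒░█▓       
▒█▓  ███ ▒░░█░▒█░ ▓▓▓██       
  █▒░ ▒██ ░▒▓▒▒▒░▓▓█▓▒▓       
░░ ▓▒▒ ░███▓▓▓  ▒▒░▒▓░▒       
░▓ ▓▒▓▒▒ ▒█░░ ▓██▓██ ▓░       
▓  ▓▒█░▓░█  ▓░ ░ ▒░  ░░       
▒▓██░█▒  ▓▓ ▓░▒█▓░▓ ░ █       
█ ░█ █▓▒   ▒▒░█▒ ▒░▒ ░█       
██ ▓▒ ▒███▒ █▒░▓░▓ ▒▒░░       
▓░ ░░▒▓▓█░ ▓▓▓█▓▒██░░█        
▓█▓███░▓ ▒▒ ▓██ █▒▒▓          
 ▓ ░▒█▓▒█ ▒ ░  ▒█▓█▓▒█▒       
█▓▓█░ ▓ ▓█ █░██  █░▒▓▓        
▒░▒█▒▒▓▒ ▓██░█▒▒▒▓▓▒ █░       
░▓▒░ ▒▓░█▒▓▓░█▒▓▒▓▒▒█ ▒       
░██░▓░▓▓▓▓█░▒▒█▓█   ▓ ░       
▒░ █░▓▒▓░  ▒█░  ░▓█░▒▒█       
░▒▓█ ▓░█  ░▓ ▒█▒▓█░██░▒       
█▒██░ ▓▓▓ ░ ▒▒█▓  ▓▓ ▓▓       
▓▒▒▓░▒▓▒  ▒█▒▓ █ ░░░█░░       
                              
                              
                              
                              
                              


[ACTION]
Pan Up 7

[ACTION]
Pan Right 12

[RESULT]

█▒▓█ ▒▓▓ ▒▒                   
░▓░░█░░▓▒░                    
▓░▒▓▒▒░▒░█▓                   
█░▒█░ ▓▓▓██                   
▓▒▒▒░▓▓█▓▒▓                   
▓▓  ▒▒░▒▓░▒                   
░ ▓██▓██ ▓░                   
▓░ ░ ▒░  ░░                   
▓░▒█▓░▓ ░ █                   
▒░█▒ ▒░▒ ░█                   
█▒░▓░▓ ▒▒░░                   
▓▓█▓▒██░░█                    
▓██ █▒▒▓                      
░  ▒█▓█▓▒█▒                   
░██  █░▒▓▓                    
░█▒▒▒▓▓▒ █░                   
░█▒▓▒▓▒▒█ ▒                   
▒▒█▓█   ▓ ░                   
█░  ░▓█░▒▒█                   
 ▒█▒▓█░██░▒                   
▒▒█▓  ▓▓ ▓▓                   
▒▓ █ ░░░█░░                   
                              
                              
                              
                              
                              


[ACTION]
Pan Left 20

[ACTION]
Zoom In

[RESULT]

▓▓▒▒░░▓▓▒▒▓▓██  ████░░░░  ▒▒  
▓▓▒▒░░▓▓▒▒▓▓██  ████░░░░  ▒▒  
██▓▓██▒▒░░  ▓▓▒▒  ██▓▓  ▓▓▒▒░░
██▓▓██▒▒░░  ▓▓▒▒  ██▓▓  ▓▓▒▒░░
██  ▒▒▓▓░░▒▒░░▒▒  ▓▓▓▓░░▒▒  ██
██  ▒▒▓▓░░▒▒░░▒▒  ▓▓▓▓░░▒▒  ██
▓▓██  ▒▒██▓▓    ██████  ▒▒░░░░
▓▓██  ▒▒██▓▓    ██████  ▒▒░░░░
▒▒██      ██▒▒░░  ▒▒████  ░░▒▒
▒▒██      ██▒▒░░  ▒▒████  ░░▒▒
▒▒  ░░░░░░  ▓▓▒▒▒▒  ░░██████▓▓
▒▒  ░░░░░░  ▓▓▒▒▒▒  ░░██████▓▓
  ▒▒  ░░▓▓  ▓▓▒▒▓▓▒▒▒▒  ▒▒██░░
  ▒▒  ░░▓▓  ▓▓▒▒▓▓▒▒▒▒  ▒▒██░░
  ░░██▓▓    ▓▓▒▒██░░▓▓░░██    
  ░░██▓▓    ▓▓▒▒██░░▓▓░░██    
██  ██▒▒▓▓████░░██▒▒    ▓▓▓▓  
██  ██▒▒▓▓████░░██▒▒    ▓▓▓▓  
▓▓░░  ██  ░░██  ██▓▓▒▒      ▒▒
▓▓░░  ██  ░░██  ██▓▓▒▒      ▒▒
░░██▓▓████  ▓▓▒▒  ▒▒██████▒▒  
░░██▓▓████  ▓▓▒▒  ▒▒██████▒▒  
▓▓░░▒▒▓▓░░  ░░░░▒▒▓▓▓▓██░░  ▓▓
▓▓░░▒▒▓▓░░  ░░░░▒▒▓▓▓▓██░░  ▓▓
  ████▓▓██▓▓██████░░▓▓  ▒▒▒▒  
  ████▓▓██▓▓██████░░▓▓  ▒▒▒▒  
▒▒      ▓▓  ░░▒▒██▓▓▒▒██  ▒▒  


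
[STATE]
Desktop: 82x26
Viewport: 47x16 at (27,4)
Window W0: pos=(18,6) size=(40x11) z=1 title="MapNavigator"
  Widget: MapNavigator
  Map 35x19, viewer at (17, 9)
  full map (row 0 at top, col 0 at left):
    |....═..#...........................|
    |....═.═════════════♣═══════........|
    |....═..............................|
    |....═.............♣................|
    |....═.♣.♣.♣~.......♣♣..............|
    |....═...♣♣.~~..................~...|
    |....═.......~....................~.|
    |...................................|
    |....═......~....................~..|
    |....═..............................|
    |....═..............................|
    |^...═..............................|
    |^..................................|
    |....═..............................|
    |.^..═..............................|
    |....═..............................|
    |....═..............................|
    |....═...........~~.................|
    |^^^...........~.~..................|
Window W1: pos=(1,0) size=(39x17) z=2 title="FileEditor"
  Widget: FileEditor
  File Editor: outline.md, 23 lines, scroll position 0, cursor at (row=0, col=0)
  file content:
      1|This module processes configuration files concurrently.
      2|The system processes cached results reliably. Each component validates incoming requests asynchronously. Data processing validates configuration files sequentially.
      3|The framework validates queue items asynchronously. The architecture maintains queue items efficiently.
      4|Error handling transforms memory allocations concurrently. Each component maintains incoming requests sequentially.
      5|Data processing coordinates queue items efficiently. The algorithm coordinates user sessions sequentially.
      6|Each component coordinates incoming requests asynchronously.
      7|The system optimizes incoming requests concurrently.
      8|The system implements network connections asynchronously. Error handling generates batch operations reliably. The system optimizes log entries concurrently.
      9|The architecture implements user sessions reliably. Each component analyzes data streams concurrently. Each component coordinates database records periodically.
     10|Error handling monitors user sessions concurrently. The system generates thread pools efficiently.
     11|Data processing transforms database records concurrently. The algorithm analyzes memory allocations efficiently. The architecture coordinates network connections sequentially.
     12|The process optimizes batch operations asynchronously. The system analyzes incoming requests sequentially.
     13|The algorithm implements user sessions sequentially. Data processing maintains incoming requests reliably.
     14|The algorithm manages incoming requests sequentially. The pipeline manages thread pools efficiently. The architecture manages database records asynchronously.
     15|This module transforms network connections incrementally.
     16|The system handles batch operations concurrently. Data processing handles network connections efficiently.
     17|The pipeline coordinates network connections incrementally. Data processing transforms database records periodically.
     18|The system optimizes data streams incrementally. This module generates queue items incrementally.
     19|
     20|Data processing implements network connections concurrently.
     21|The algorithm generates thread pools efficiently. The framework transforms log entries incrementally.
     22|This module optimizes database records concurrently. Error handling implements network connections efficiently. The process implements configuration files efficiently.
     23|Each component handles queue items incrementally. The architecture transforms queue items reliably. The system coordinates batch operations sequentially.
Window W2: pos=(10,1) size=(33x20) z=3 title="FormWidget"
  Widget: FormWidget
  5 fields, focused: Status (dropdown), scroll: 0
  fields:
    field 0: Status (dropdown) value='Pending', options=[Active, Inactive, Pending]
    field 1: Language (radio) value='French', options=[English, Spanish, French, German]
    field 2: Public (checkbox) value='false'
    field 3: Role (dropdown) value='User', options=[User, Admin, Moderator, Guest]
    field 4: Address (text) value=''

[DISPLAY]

ending       ▼]┃                               
) English  ( ) ┃                               
]              ┃━━━━━━━━━━━━━━┓                
ser          ▼]┃              ┃                
              ]┃──────────────┨                
               ┃...........~. ┃                
               ┃............. ┃                
               ┃..........~.. ┃                
               ┃............. ┃                
               ┃............. ┃                
               ┃............. ┃                
               ┃............. ┃                
               ┃━━━━━━━━━━━━━━┛                
               ┃                               
               ┃                               
               ┃                               


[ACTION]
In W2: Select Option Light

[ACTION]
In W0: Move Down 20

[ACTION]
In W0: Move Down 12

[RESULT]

ending       ▼]┃                               
) English  ( ) ┃                               
]              ┃━━━━━━━━━━━━━━┓                
ser          ▼]┃              ┃                
              ]┃──────────────┨                
               ┃............. ┃                
               ┃............. ┃                
               ┃............. ┃                
               ┃............. ┃                
               ┃              ┃                
               ┃              ┃                
               ┃              ┃                
               ┃━━━━━━━━━━━━━━┛                
               ┃                               
               ┃                               
               ┃                               


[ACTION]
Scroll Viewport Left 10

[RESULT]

us:     [Pending       ▼]┃                     
uage:   ( ) English  ( ) ┃                     
ic:     [ ]              ┃━━━━━━━━━━━━━━┓      
:       [User          ▼]┃              ┃      
ess:    [               ]┃──────────────┨      
                         ┃............. ┃      
                         ┃............. ┃      
                         ┃............. ┃      
                         ┃............. ┃      
                         ┃              ┃      
                         ┃              ┃      
                         ┃              ┃      
                         ┃━━━━━━━━━━━━━━┛      
                         ┃                     
                         ┃                     
                         ┃                     


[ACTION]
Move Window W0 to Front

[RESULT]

us:     [Pending       ▼]┃                     
uage:   ( ) English  ( ) ┃                     
i┏━━━━━━━━━━━━━━━━━━━━━━━━━━━━━━━━━━━━━━┓      
:┃ MapNavigator                         ┃      
e┠──────────────────────────────────────┨      
 ┃  ....═.............................. ┃      
 ┃  ....═.............................. ┃      
 ┃  ....═...........~~................. ┃      
 ┃  ^^^...........~.~@................. ┃      
 ┃                                      ┃      
 ┃                                      ┃      
 ┃                                      ┃      
 ┗━━━━━━━━━━━━━━━━━━━━━━━━━━━━━━━━━━━━━━┛      
                         ┃                     
                         ┃                     
                         ┃                     
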